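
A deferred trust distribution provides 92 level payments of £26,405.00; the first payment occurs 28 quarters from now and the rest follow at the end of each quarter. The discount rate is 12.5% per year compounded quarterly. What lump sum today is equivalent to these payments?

£346,433.51

Ordinary annuity of 92 payments, first payment at period 28.
Periodic rate r = 0.125/4 per quarter; n is counted in quarters.
The ordinary-annuity PV formula values the stream one period before the first payment (period 27); discount that back 27 periods:
PV₀ = 26,405 × [1 − (1+r)^−92] / r × (1+r)^−27 = £346,433.51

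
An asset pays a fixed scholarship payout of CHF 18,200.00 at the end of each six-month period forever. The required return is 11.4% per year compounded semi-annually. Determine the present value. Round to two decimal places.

CHF 319,298.25

Periodic rate r = 0.114/2 per half-year.
Level perpetuity: PV = PMT / r = 18,200 / (0.114/2) = CHF 319,298.25.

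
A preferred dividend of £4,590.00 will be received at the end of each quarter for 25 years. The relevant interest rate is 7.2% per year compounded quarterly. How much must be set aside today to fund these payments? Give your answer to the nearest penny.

£212,168.59

This is an ordinary annuity: 100 payments of £4,590.00 at the end of each quarter.
Periodic rate r = 0.072/4 per quarter; n is counted in quarters.
PV = PMT × [(1 − (1+r)^−n)/r] = 4,590 × [1 − (1+r)^−100] / r = £212,168.59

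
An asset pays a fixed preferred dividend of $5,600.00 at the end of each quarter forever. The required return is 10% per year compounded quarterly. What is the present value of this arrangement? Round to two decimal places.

Periodic rate r = 0.1/4 per quarter.
Level perpetuity: PV = PMT / r = 5,600 / (0.1/4) = $224,000.00.

$224,000.00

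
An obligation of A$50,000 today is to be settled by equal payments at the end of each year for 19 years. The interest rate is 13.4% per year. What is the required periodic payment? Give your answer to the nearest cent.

Level ordinary annuity; solve PV = PMT × [(1 − (1+r)^−n)/r] for PMT.
Periodic rate r = 0.134 per year.
With n = 19: PMT = 50,000 / ([(1 − (1+r)^−n)/r]) = A$7,376.39

A$7,376.39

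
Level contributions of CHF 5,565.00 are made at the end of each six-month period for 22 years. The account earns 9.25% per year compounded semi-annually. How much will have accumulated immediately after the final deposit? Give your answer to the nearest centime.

CHF 759,334.28

This is an ordinary annuity: 44 deposits of CHF 5,565.00 at the end of each six-month period.
Periodic rate r = 0.0925/2 per half-year; n is counted in half-years.
FV = PMT × [((1+r)^n − 1)/r] = 5,565 × [(1+r)^44 − 1] / r = CHF 759,334.28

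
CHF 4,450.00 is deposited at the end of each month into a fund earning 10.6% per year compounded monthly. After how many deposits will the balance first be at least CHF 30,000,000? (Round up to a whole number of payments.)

467 payments

Periodic rate r = 0.106/12 per month; n is counted in months.
Ordinary annuity FV: 30,000,000 = 4,450 × [((1+r)^n − 1)/r].
(1+r)^n = 1 + 30,000,000 × r / 4,450, so n = ln(1 + 30,000,000·r/4,450) / ln(1+r) = 466.59.
Round up to a whole number of payments: n = 467.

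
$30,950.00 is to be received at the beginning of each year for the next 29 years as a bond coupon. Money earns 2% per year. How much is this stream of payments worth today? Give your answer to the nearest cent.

$689,605.38

This is an annuity due: 29 payments of $30,950.00 at the beginning of each year.
Periodic rate r = 0.02 per year.
PV = PMT × [(1 − (1+r)^−n)/r] × (1+r) = 30,950 × [1 − (1+r)^−29] / r × (1+r) = $689,605.38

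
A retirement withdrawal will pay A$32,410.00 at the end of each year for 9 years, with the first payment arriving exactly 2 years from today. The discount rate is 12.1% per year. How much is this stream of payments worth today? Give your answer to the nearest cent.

Ordinary annuity of 9 payments, first payment at period 2.
Periodic rate r = 0.121 per year.
The ordinary-annuity PV formula values the stream one period before the first payment (period 1); discount that back 1 periods:
PV₀ = 32,410 × [1 − (1+r)^−9] / r × (1+r)^−1 = A$153,464.86

A$153,464.86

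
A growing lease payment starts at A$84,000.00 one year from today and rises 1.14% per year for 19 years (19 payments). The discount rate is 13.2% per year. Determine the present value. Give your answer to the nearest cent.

Periodic rate r = 0.132 per year.
Growing ordinary annuity: PV = PMT₁ × [1 − ((1+g)/(1+r))^n] / (r − g) = 84,000 × [1 − ((1+0.0114)/(1+r))^19] / (r − 0.0114) = A$614,598.17.

A$614,598.17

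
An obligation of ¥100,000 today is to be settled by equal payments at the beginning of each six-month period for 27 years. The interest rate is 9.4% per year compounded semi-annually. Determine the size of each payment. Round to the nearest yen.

Level annuity due; solve PV = PMT × [(1 − (1+r)^−n)/r] × (1+r) for PMT.
Periodic rate r = 0.094/2 per half-year; n is counted in half-years.
With n = 54: PMT = 100,000 / ([(1 − (1+r)^−n)/r] × (1+r)) = ¥4,899

¥4,899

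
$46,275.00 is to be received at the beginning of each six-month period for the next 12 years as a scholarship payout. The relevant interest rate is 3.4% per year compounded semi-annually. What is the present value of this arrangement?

$921,126.73

This is an annuity due: 24 payments of $46,275.00 at the beginning of each six-month period.
Periodic rate r = 0.034/2 per half-year; n is counted in half-years.
PV = PMT × [(1 − (1+r)^−n)/r] × (1+r) = 46,275 × [1 − (1+r)^−24] / r × (1+r) = $921,126.73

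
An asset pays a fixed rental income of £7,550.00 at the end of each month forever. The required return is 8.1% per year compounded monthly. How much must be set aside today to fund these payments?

£1,118,518.52

Periodic rate r = 0.081/12 per month.
Level perpetuity: PV = PMT / r = 7,550 / (0.081/12) = £1,118,518.52.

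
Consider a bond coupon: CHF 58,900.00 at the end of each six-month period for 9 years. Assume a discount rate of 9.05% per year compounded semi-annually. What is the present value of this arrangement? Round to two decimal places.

This is an ordinary annuity: 18 payments of CHF 58,900.00 at the end of each six-month period.
Periodic rate r = 0.0905/2 per half-year; n is counted in half-years.
PV = PMT × [(1 − (1+r)^−n)/r] = 58,900 × [1 − (1+r)^−18] / r = CHF 714,798.77

CHF 714,798.77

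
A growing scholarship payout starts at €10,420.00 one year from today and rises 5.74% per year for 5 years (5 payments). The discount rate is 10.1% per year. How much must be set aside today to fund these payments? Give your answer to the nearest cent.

€43,718.29

Periodic rate r = 0.101 per year.
Growing ordinary annuity: PV = PMT₁ × [1 − ((1+g)/(1+r))^n] / (r − g) = 10,420 × [1 − ((1+0.0574)/(1+r))^5] / (r − 0.0574) = €43,718.29.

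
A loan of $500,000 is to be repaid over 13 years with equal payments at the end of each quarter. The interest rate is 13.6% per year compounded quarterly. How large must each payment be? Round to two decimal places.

$20,625.18

Level ordinary annuity; solve PV = PMT × [(1 − (1+r)^−n)/r] for PMT.
Periodic rate r = 0.136/4 per quarter; n is counted in quarters.
With n = 52: PMT = 500,000 / ([(1 − (1+r)^−n)/r]) = $20,625.18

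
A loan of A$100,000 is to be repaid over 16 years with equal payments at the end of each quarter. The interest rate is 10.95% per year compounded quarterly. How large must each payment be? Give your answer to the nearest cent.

A$3,328.51

Level ordinary annuity; solve PV = PMT × [(1 − (1+r)^−n)/r] for PMT.
Periodic rate r = 0.1095/4 per quarter; n is counted in quarters.
With n = 64: PMT = 100,000 / ([(1 − (1+r)^−n)/r]) = A$3,328.51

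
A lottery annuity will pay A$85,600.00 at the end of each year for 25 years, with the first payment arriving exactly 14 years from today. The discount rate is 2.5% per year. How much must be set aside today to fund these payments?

A$1,144,079.79

Ordinary annuity of 25 payments, first payment at period 14.
Periodic rate r = 0.025 per year.
The ordinary-annuity PV formula values the stream one period before the first payment (period 13); discount that back 13 periods:
PV₀ = 85,600 × [1 − (1+r)^−25] / r × (1+r)^−13 = A$1,144,079.79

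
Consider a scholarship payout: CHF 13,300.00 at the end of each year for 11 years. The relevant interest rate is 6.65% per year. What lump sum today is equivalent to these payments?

This is an ordinary annuity: 11 payments of CHF 13,300.00 at the end of each year.
Periodic rate r = 0.0665 per year.
PV = PMT × [(1 − (1+r)^−n)/r] = 13,300 × [1 − (1+r)^−11] / r = CHF 101,494.49

CHF 101,494.49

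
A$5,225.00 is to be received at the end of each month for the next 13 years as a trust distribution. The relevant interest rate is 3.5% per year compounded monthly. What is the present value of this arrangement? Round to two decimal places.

A$654,107.41

This is an ordinary annuity: 156 payments of A$5,225.00 at the end of each month.
Periodic rate r = 0.035/12 per month; n is counted in months.
PV = PMT × [(1 − (1+r)^−n)/r] = 5,225 × [1 − (1+r)^−156] / r = A$654,107.41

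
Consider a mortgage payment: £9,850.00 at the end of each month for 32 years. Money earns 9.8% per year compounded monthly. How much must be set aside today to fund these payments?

This is an ordinary annuity: 384 payments of £9,850.00 at the end of each month.
Periodic rate r = 0.098/12 per month; n is counted in months.
PV = PMT × [(1 − (1+r)^−n)/r] = 9,850 × [1 − (1+r)^−384] / r = £1,153,037.05

£1,153,037.05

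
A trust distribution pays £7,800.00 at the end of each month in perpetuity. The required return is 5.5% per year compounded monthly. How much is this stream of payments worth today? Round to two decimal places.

Periodic rate r = 0.055/12 per month.
Level perpetuity: PV = PMT / r = 7,800 / (0.055/12) = £1,701,818.18.

£1,701,818.18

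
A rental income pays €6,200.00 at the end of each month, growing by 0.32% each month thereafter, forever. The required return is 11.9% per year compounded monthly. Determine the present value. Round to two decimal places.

€923,076.92

Periodic rate r = 0.119/12 per month.
Growing perpetuity (Gordon): PV = PMT₁ / (r − g) = 6,200 / (r − 0.0032) = €923,076.92.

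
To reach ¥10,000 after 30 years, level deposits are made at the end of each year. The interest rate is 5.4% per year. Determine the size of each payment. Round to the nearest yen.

¥140

Level ordinary annuity; solve FV = PMT × [((1+r)^n − 1)/r] for PMT.
Periodic rate r = 0.054 per year.
With n = 30: PMT = 10,000 / ([((1+r)^n − 1)/r]) = ¥140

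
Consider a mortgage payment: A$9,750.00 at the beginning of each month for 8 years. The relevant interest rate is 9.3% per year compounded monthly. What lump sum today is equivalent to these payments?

This is an annuity due: 96 payments of A$9,750.00 at the beginning of each month.
Periodic rate r = 0.093/12 per month; n is counted in months.
PV = PMT × [(1 − (1+r)^−n)/r] × (1+r) = 9,750 × [1 − (1+r)^−96] / r × (1+r) = A$663,606.80

A$663,606.80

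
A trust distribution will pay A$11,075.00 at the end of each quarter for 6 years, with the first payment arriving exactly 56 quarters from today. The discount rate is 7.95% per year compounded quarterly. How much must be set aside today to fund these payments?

A$71,065.45

Ordinary annuity of 24 payments, first payment at period 56.
Periodic rate r = 0.0795/4 per quarter; n is counted in quarters.
The ordinary-annuity PV formula values the stream one period before the first payment (period 55); discount that back 55 periods:
PV₀ = 11,075 × [1 − (1+r)^−24] / r × (1+r)^−55 = A$71,065.45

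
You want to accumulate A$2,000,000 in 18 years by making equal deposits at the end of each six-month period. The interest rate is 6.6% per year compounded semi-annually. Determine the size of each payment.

A$29,754.00

Level ordinary annuity; solve FV = PMT × [((1+r)^n − 1)/r] for PMT.
Periodic rate r = 0.066/2 per half-year; n is counted in half-years.
With n = 36: PMT = 2,000,000 / ([((1+r)^n − 1)/r]) = A$29,754.00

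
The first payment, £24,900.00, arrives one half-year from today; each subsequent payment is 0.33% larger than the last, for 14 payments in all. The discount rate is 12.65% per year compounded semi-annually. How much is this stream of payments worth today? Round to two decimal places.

£231,037.33

Periodic rate r = 0.1265/2 per half-year; n is counted in half-years.
Growing ordinary annuity: PV = PMT₁ × [1 − ((1+g)/(1+r))^n] / (r − g) = 24,900 × [1 − ((1+0.0033)/(1+r))^14] / (r − 0.0033) = £231,037.33.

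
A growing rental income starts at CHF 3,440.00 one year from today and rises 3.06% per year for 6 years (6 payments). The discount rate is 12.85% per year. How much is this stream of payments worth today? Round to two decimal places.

CHF 14,753.06

Periodic rate r = 0.1285 per year.
Growing ordinary annuity: PV = PMT₁ × [1 − ((1+g)/(1+r))^n] / (r − g) = 3,440 × [1 − ((1+0.0306)/(1+r))^6] / (r − 0.0306) = CHF 14,753.06.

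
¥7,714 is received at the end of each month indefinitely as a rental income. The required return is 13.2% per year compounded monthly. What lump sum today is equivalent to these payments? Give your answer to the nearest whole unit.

¥701,273

Periodic rate r = 0.132/12 per month.
Level perpetuity: PV = PMT / r = 7,714 / (0.132/12) = ¥701,273.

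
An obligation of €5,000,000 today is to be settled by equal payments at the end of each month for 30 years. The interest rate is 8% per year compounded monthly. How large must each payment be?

€36,688.23

Level ordinary annuity; solve PV = PMT × [(1 − (1+r)^−n)/r] for PMT.
Periodic rate r = 0.08/12 per month; n is counted in months.
With n = 360: PMT = 5,000,000 / ([(1 − (1+r)^−n)/r]) = €36,688.23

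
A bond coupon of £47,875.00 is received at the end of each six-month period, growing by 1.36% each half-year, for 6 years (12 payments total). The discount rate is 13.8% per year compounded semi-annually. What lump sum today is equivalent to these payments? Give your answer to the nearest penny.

Periodic rate r = 0.138/2 per half-year; n is counted in half-years.
Growing ordinary annuity: PV = PMT₁ × [1 − ((1+g)/(1+r))^n] / (r − g) = 47,875 × [1 − ((1+0.0136)/(1+r))^12] / (r − 0.0136) = £407,853.59.

£407,853.59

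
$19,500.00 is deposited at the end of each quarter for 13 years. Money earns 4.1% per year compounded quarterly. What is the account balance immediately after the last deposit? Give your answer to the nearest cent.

This is an ordinary annuity: 52 deposits of $19,500.00 at the end of each quarter.
Periodic rate r = 0.041/4 per quarter; n is counted in quarters.
FV = PMT × [((1+r)^n − 1)/r] = 19,500 × [(1+r)^52 − 1] / r = $1,330,603.52

$1,330,603.52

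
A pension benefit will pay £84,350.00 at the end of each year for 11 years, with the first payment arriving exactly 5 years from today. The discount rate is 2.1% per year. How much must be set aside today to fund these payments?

£755,366.69

Ordinary annuity of 11 payments, first payment at period 5.
Periodic rate r = 0.021 per year.
The ordinary-annuity PV formula values the stream one period before the first payment (period 4); discount that back 4 periods:
PV₀ = 84,350 × [1 − (1+r)^−11] / r × (1+r)^−4 = £755,366.69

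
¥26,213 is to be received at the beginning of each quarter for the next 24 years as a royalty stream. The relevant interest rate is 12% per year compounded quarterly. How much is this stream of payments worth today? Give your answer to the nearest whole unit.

¥847,274

This is an annuity due: 96 payments of ¥26,213 at the beginning of each quarter.
Periodic rate r = 0.12/4 per quarter; n is counted in quarters.
PV = PMT × [(1 − (1+r)^−n)/r] × (1+r) = 26,213 × [1 − (1+r)^−96] / r × (1+r) = ¥847,274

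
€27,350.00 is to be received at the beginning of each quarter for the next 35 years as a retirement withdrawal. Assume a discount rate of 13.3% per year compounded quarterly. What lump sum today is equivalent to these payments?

€841,184.45

This is an annuity due: 140 payments of €27,350.00 at the beginning of each quarter.
Periodic rate r = 0.133/4 per quarter; n is counted in quarters.
PV = PMT × [(1 − (1+r)^−n)/r] × (1+r) = 27,350 × [1 − (1+r)^−140] / r × (1+r) = €841,184.45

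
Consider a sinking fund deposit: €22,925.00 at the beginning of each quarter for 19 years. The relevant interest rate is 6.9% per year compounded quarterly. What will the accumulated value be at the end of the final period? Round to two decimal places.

€3,607,762.35

This is an annuity due: 76 deposits of €22,925.00 at the beginning of each quarter.
Periodic rate r = 0.069/4 per quarter; n is counted in quarters.
FV = PMT × [((1+r)^n − 1)/r] × (1+r) = 22,925 × [(1+r)^76 − 1] / r × (1+r) = €3,607,762.35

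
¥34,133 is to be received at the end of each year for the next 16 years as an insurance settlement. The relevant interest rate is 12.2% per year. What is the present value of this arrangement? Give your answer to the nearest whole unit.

This is an ordinary annuity: 16 payments of ¥34,133 at the end of each year.
Periodic rate r = 0.122 per year.
PV = PMT × [(1 − (1+r)^−n)/r] = 34,133 × [1 − (1+r)^−16] / r = ¥235,425

¥235,425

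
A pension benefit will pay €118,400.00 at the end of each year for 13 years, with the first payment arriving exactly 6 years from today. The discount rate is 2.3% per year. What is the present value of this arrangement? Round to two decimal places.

Ordinary annuity of 13 payments, first payment at period 6.
Periodic rate r = 0.023 per year.
The ordinary-annuity PV formula values the stream one period before the first payment (period 5); discount that back 5 periods:
PV₀ = 118,400 × [1 − (1+r)^−13] / r × (1+r)^−5 = €1,175,867.18

€1,175,867.18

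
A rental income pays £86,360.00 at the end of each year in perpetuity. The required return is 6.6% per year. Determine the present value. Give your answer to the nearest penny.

£1,308,484.85

Periodic rate r = 0.066 per year.
Level perpetuity: PV = PMT / r = 86,360 / (0.066) = £1,308,484.85.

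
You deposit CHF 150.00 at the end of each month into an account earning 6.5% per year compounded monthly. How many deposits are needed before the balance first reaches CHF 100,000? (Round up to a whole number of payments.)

283 payments

Periodic rate r = 0.065/12 per month; n is counted in months.
Ordinary annuity FV: 100,000 = 150 × [((1+r)^n − 1)/r].
(1+r)^n = 1 + 100,000 × r / 150, so n = ln(1 + 100,000·r/150) / ln(1+r) = 282.94.
Round up to a whole number of payments: n = 283.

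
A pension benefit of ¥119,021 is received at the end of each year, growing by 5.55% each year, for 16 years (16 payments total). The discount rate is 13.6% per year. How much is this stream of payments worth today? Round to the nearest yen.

Periodic rate r = 0.136 per year.
Growing ordinary annuity: PV = PMT₁ × [1 − ((1+g)/(1+r))^n] / (r − g) = 119,021 × [1 − ((1+0.0555)/(1+r))^16] / (r − 0.0555) = ¥1,022,373.

¥1,022,373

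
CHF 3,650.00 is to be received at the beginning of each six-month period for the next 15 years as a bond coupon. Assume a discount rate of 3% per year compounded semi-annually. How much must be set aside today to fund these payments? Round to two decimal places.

CHF 88,972.68

This is an annuity due: 30 payments of CHF 3,650.00 at the beginning of each six-month period.
Periodic rate r = 0.03/2 per half-year; n is counted in half-years.
PV = PMT × [(1 − (1+r)^−n)/r] × (1+r) = 3,650 × [1 − (1+r)^−30] / r × (1+r) = CHF 88,972.68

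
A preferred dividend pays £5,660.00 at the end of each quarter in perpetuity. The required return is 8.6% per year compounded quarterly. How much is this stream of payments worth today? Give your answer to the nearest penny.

Periodic rate r = 0.086/4 per quarter.
Level perpetuity: PV = PMT / r = 5,660 / (0.086/4) = £263,255.81.

£263,255.81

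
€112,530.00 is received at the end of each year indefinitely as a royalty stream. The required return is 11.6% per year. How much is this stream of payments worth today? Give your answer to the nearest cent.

Periodic rate r = 0.116 per year.
Level perpetuity: PV = PMT / r = 112,530 / (0.116) = €970,086.21.

€970,086.21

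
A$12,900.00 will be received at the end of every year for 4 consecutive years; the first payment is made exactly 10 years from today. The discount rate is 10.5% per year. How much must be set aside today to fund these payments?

Ordinary annuity of 4 payments, first payment at period 10.
Periodic rate r = 0.105 per year.
The ordinary-annuity PV formula values the stream one period before the first payment (period 9); discount that back 9 periods:
PV₀ = 12,900 × [1 − (1+r)^−4] / r × (1+r)^−9 = A$16,469.70

A$16,469.70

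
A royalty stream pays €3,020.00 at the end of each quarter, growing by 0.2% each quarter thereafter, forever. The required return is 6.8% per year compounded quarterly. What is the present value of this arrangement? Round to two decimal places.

Periodic rate r = 0.068/4 per quarter.
Growing perpetuity (Gordon): PV = PMT₁ / (r − g) = 3,020 / (r − 0.002) = €201,333.33.

€201,333.33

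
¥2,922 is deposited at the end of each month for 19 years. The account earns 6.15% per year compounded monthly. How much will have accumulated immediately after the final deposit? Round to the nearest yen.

¥1,258,642

This is an ordinary annuity: 228 deposits of ¥2,922 at the end of each month.
Periodic rate r = 0.0615/12 per month; n is counted in months.
FV = PMT × [((1+r)^n − 1)/r] = 2,922 × [(1+r)^228 − 1] / r = ¥1,258,642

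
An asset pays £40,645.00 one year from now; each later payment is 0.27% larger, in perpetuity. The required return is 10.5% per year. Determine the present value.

Periodic rate r = 0.105 per year.
Growing perpetuity (Gordon): PV = PMT₁ / (r − g) = 40,645 / (r − 0.0027) = £397,311.83.

£397,311.83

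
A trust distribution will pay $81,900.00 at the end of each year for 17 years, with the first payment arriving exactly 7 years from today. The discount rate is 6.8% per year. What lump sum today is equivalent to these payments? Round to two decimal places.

$546,371.89

Ordinary annuity of 17 payments, first payment at period 7.
Periodic rate r = 0.068 per year.
The ordinary-annuity PV formula values the stream one period before the first payment (period 6); discount that back 6 periods:
PV₀ = 81,900 × [1 − (1+r)^−17] / r × (1+r)^−6 = $546,371.89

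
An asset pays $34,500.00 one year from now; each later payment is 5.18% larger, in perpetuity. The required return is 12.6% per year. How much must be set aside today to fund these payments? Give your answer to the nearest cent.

$464,959.57

Periodic rate r = 0.126 per year.
Growing perpetuity (Gordon): PV = PMT₁ / (r − g) = 34,500 / (r − 0.0518) = $464,959.57.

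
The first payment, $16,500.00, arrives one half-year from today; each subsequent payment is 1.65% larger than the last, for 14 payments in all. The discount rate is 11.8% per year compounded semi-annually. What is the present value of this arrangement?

$169,431.46

Periodic rate r = 0.118/2 per half-year; n is counted in half-years.
Growing ordinary annuity: PV = PMT₁ × [1 − ((1+g)/(1+r))^n] / (r − g) = 16,500 × [1 − ((1+0.0165)/(1+r))^14] / (r − 0.0165) = $169,431.46.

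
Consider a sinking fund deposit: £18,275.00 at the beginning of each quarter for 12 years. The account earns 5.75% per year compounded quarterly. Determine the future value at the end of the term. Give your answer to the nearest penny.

£1,268,876.07

This is an annuity due: 48 deposits of £18,275.00 at the beginning of each quarter.
Periodic rate r = 0.0575/4 per quarter; n is counted in quarters.
FV = PMT × [((1+r)^n − 1)/r] × (1+r) = 18,275 × [(1+r)^48 − 1] / r × (1+r) = £1,268,876.07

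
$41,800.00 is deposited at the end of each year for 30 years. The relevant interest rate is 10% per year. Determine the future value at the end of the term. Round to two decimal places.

This is an ordinary annuity: 30 deposits of $41,800.00 at the end of each year.
Periodic rate r = 0.1 per year.
FV = PMT × [((1+r)^n − 1)/r] = 41,800 × [(1+r)^30 − 1] / r = $6,875,850.15

$6,875,850.15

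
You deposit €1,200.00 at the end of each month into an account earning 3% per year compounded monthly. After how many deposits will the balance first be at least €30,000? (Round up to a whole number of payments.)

25 payments

Periodic rate r = 0.03/12 per month; n is counted in months.
Ordinary annuity FV: 30,000 = 1,200 × [((1+r)^n − 1)/r].
(1+r)^n = 1 + 30,000 × r / 1,200, so n = ln(1 + 30,000·r/1,200) / ln(1+r) = 24.28.
Round up to a whole number of payments: n = 25.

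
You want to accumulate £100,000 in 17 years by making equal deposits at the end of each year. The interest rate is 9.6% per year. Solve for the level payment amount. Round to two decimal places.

£2,559.36

Level ordinary annuity; solve FV = PMT × [((1+r)^n − 1)/r] for PMT.
Periodic rate r = 0.096 per year.
With n = 17: PMT = 100,000 / ([((1+r)^n − 1)/r]) = £2,559.36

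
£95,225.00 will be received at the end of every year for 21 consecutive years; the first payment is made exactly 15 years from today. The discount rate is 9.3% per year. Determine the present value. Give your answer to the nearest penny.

£249,281.81

Ordinary annuity of 21 payments, first payment at period 15.
Periodic rate r = 0.093 per year.
The ordinary-annuity PV formula values the stream one period before the first payment (period 14); discount that back 14 periods:
PV₀ = 95,225 × [1 − (1+r)^−21] / r × (1+r)^−14 = £249,281.81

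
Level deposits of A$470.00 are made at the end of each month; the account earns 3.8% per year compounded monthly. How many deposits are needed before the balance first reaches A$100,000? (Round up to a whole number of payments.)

Periodic rate r = 0.038/12 per month; n is counted in months.
Ordinary annuity FV: 100,000 = 470 × [((1+r)^n − 1)/r].
(1+r)^n = 1 + 100,000 × r / 470, so n = ln(1 + 100,000·r/470) / ln(1+r) = 162.91.
Round up to a whole number of payments: n = 163.

163 payments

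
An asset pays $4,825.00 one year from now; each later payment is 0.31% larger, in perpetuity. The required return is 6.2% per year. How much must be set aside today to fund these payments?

$81,918.51

Periodic rate r = 0.062 per year.
Growing perpetuity (Gordon): PV = PMT₁ / (r − g) = 4,825 / (r − 0.0031) = $81,918.51.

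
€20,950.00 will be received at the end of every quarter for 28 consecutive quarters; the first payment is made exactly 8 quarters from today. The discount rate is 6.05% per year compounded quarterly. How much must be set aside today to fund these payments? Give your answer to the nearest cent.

€427,918.05

Ordinary annuity of 28 payments, first payment at period 8.
Periodic rate r = 0.0605/4 per quarter; n is counted in quarters.
The ordinary-annuity PV formula values the stream one period before the first payment (period 7); discount that back 7 periods:
PV₀ = 20,950 × [1 − (1+r)^−28] / r × (1+r)^−7 = €427,918.05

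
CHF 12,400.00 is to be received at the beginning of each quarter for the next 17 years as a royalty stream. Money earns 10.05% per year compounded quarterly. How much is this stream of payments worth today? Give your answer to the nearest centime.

This is an annuity due: 68 payments of CHF 12,400.00 at the beginning of each quarter.
Periodic rate r = 0.1005/4 per quarter; n is counted in quarters.
PV = PMT × [(1 − (1+r)^−n)/r] × (1+r) = 12,400 × [1 − (1+r)^−68] / r × (1+r) = CHF 412,333.96

CHF 412,333.96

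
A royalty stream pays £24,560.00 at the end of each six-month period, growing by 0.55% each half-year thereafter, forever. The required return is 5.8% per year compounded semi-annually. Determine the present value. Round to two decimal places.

Periodic rate r = 0.058/2 per half-year.
Growing perpetuity (Gordon): PV = PMT₁ / (r − g) = 24,560 / (r − 0.0055) = £1,045,106.38.

£1,045,106.38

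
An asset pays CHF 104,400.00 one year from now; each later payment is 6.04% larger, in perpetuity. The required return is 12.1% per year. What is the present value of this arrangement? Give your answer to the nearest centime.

CHF 1,722,772.28

Periodic rate r = 0.121 per year.
Growing perpetuity (Gordon): PV = PMT₁ / (r − g) = 104,400 / (r − 0.0604) = CHF 1,722,772.28.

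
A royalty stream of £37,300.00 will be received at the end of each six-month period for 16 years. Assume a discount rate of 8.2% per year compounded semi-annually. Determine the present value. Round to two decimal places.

This is an ordinary annuity: 32 payments of £37,300.00 at the end of each six-month period.
Periodic rate r = 0.082/2 per half-year; n is counted in half-years.
PV = PMT × [(1 − (1+r)^−n)/r] = 37,300 × [1 − (1+r)^−32] / r = £658,277.15

£658,277.15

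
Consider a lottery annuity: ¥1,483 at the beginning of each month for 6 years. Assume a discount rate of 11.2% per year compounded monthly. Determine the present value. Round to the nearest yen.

This is an annuity due: 72 payments of ¥1,483 at the beginning of each month.
Periodic rate r = 0.112/12 per month; n is counted in months.
PV = PMT × [(1 − (1+r)^−n)/r] × (1+r) = 1,483 × [1 − (1+r)^−72] / r × (1+r) = ¥78,218

¥78,218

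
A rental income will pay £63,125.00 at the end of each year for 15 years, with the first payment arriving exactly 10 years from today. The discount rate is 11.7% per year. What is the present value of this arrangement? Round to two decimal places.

Ordinary annuity of 15 payments, first payment at period 10.
Periodic rate r = 0.117 per year.
The ordinary-annuity PV formula values the stream one period before the first payment (period 9); discount that back 9 periods:
PV₀ = 63,125 × [1 − (1+r)^−15] / r × (1+r)^−9 = £161,404.88

£161,404.88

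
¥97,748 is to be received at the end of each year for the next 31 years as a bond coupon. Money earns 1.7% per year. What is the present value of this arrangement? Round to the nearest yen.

¥2,340,235

This is an ordinary annuity: 31 payments of ¥97,748 at the end of each year.
Periodic rate r = 0.017 per year.
PV = PMT × [(1 − (1+r)^−n)/r] = 97,748 × [1 − (1+r)^−31] / r = ¥2,340,235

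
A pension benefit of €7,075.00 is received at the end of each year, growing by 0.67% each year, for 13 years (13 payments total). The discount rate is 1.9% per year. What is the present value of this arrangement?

€84,003.85

Periodic rate r = 0.019 per year.
Growing ordinary annuity: PV = PMT₁ × [1 − ((1+g)/(1+r))^n] / (r − g) = 7,075 × [1 − ((1+0.0067)/(1+r))^13] / (r − 0.0067) = €84,003.85.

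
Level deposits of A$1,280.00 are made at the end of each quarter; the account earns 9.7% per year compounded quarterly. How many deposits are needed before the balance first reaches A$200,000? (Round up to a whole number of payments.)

Periodic rate r = 0.097/4 per quarter; n is counted in quarters.
Ordinary annuity FV: 200,000 = 1,280 × [((1+r)^n − 1)/r].
(1+r)^n = 1 + 200,000 × r / 1,280, so n = ln(1 + 200,000·r/1,280) / ln(1+r) = 65.37.
Round up to a whole number of payments: n = 66.

66 payments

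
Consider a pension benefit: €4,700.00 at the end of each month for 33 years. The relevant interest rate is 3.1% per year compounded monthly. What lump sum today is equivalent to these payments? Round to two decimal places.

This is an ordinary annuity: 396 payments of €4,700.00 at the end of each month.
Periodic rate r = 0.031/12 per month; n is counted in months.
PV = PMT × [(1 − (1+r)^−n)/r] = 4,700 × [1 − (1+r)^−396] / r = €1,164,406.52

€1,164,406.52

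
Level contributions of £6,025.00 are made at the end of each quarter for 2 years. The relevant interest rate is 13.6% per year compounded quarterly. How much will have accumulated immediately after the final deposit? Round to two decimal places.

This is an ordinary annuity: 8 deposits of £6,025.00 at the end of each quarter.
Periodic rate r = 0.136/4 per quarter; n is counted in quarters.
FV = PMT × [((1+r)^n − 1)/r] = 6,025 × [(1+r)^8 − 1] / r = £54,342.87

£54,342.87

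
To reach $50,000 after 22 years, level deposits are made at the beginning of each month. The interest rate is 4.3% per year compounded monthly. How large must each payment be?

Level annuity due; solve FV = PMT × [((1+r)^n − 1)/r] × (1+r) for PMT.
Periodic rate r = 0.043/12 per month; n is counted in months.
With n = 264: PMT = 50,000 / ([((1+r)^n − 1)/r] × (1+r)) = $113.64

$113.64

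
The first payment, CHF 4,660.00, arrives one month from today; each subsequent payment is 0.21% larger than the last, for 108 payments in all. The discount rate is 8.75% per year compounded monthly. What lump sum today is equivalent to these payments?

Periodic rate r = 0.0875/12 per month; n is counted in months.
Growing ordinary annuity: PV = PMT₁ × [1 − ((1+g)/(1+r))^n] / (r − g) = 4,660 × [1 − ((1+0.0021)/(1+r))^108] / (r − 0.0021) = CHF 383,894.39.

CHF 383,894.39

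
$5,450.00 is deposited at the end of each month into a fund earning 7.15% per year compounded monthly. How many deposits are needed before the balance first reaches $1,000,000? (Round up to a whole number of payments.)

125 payments

Periodic rate r = 0.0715/12 per month; n is counted in months.
Ordinary annuity FV: 1,000,000 = 5,450 × [((1+r)^n − 1)/r].
(1+r)^n = 1 + 1,000,000 × r / 5,450, so n = ln(1 + 1,000,000·r/5,450) / ln(1+r) = 124.35.
Round up to a whole number of payments: n = 125.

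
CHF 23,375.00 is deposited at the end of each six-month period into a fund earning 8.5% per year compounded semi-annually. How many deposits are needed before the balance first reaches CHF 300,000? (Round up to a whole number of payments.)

Periodic rate r = 0.085/2 per half-year; n is counted in half-years.
Ordinary annuity FV: 300,000 = 23,375 × [((1+r)^n − 1)/r].
(1+r)^n = 1 + 300,000 × r / 23,375, so n = ln(1 + 300,000·r/23,375) / ln(1+r) = 10.46.
Round up to a whole number of payments: n = 11.

11 payments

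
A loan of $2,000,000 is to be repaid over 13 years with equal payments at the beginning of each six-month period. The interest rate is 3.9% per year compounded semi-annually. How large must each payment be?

$96,906.07

Level annuity due; solve PV = PMT × [(1 − (1+r)^−n)/r] × (1+r) for PMT.
Periodic rate r = 0.039/2 per half-year; n is counted in half-years.
With n = 26: PMT = 2,000,000 / ([(1 − (1+r)^−n)/r] × (1+r)) = $96,906.07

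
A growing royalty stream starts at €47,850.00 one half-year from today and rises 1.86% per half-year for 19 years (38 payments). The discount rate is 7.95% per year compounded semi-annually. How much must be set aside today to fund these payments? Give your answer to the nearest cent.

Periodic rate r = 0.0795/2 per half-year; n is counted in half-years.
Growing ordinary annuity: PV = PMT₁ × [1 − ((1+g)/(1+r))^n] / (r − g) = 47,850 × [1 − ((1+0.0186)/(1+r))^38] / (r − 0.0186) = €1,226,287.20.

€1,226,287.20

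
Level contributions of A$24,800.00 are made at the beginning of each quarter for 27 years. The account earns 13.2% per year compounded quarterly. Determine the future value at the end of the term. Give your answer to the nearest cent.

This is an annuity due: 108 deposits of A$24,800.00 at the beginning of each quarter.
Periodic rate r = 0.132/4 per quarter; n is counted in quarters.
FV = PMT × [((1+r)^n − 1)/r] × (1+r) = 24,800 × [(1+r)^108 − 1] / r × (1+r) = A$25,098,233.72

A$25,098,233.72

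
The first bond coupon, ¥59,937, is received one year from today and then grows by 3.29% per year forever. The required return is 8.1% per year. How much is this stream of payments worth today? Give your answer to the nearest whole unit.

Periodic rate r = 0.081 per year.
Growing perpetuity (Gordon): PV = PMT₁ / (r − g) = 59,937 / (r − 0.0329) = ¥1,246,091.

¥1,246,091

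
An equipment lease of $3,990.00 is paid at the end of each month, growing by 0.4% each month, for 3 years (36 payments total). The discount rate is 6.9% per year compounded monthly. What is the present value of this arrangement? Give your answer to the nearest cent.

Periodic rate r = 0.069/12 per month; n is counted in months.
Growing ordinary annuity: PV = PMT₁ × [1 − ((1+g)/(1+r))^n] / (r − g) = 3,990 × [1 − ((1+0.004)/(1+r))^36] / (r − 0.004) = $138,554.51.

$138,554.51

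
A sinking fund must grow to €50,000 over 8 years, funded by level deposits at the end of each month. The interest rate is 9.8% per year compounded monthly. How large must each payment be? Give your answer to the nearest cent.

Level ordinary annuity; solve FV = PMT × [((1+r)^n − 1)/r] for PMT.
Periodic rate r = 0.098/12 per month; n is counted in months.
With n = 96: PMT = 50,000 / ([((1+r)^n − 1)/r]) = €345.09

€345.09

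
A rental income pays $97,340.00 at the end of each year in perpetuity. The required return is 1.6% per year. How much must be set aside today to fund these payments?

$6,083,750.00

Periodic rate r = 0.016 per year.
Level perpetuity: PV = PMT / r = 97,340 / (0.016) = $6,083,750.00.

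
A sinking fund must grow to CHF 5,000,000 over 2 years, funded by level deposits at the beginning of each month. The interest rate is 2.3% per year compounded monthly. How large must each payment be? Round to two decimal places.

Level annuity due; solve FV = PMT × [((1+r)^n − 1)/r] × (1+r) for PMT.
Periodic rate r = 0.023/12 per month; n is counted in months.
With n = 24: PMT = 5,000,000 / ([((1+r)^n − 1)/r] × (1+r)) = CHF 203,388.13

CHF 203,388.13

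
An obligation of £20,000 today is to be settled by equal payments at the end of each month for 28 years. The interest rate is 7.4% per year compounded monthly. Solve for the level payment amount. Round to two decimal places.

Level ordinary annuity; solve PV = PMT × [(1 − (1+r)^−n)/r] for PMT.
Periodic rate r = 0.074/12 per month; n is counted in months.
With n = 336: PMT = 20,000 / ([(1 − (1+r)^−n)/r]) = £141.23

£141.23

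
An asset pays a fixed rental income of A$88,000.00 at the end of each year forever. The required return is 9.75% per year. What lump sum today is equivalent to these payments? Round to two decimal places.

Periodic rate r = 0.0975 per year.
Level perpetuity: PV = PMT / r = 88,000 / (0.0975) = A$902,564.10.

A$902,564.10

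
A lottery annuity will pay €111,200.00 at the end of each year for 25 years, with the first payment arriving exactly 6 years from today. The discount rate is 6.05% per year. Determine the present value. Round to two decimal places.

Ordinary annuity of 25 payments, first payment at period 6.
Periodic rate r = 0.0605 per year.
The ordinary-annuity PV formula values the stream one period before the first payment (period 5); discount that back 5 periods:
PV₀ = 111,200 × [1 − (1+r)^−25] / r × (1+r)^−5 = €1,054,716.43

€1,054,716.43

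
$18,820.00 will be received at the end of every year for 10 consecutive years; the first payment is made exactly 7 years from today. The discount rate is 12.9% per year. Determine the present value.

$49,510.01

Ordinary annuity of 10 payments, first payment at period 7.
Periodic rate r = 0.129 per year.
The ordinary-annuity PV formula values the stream one period before the first payment (period 6); discount that back 6 periods:
PV₀ = 18,820 × [1 − (1+r)^−10] / r × (1+r)^−6 = $49,510.01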